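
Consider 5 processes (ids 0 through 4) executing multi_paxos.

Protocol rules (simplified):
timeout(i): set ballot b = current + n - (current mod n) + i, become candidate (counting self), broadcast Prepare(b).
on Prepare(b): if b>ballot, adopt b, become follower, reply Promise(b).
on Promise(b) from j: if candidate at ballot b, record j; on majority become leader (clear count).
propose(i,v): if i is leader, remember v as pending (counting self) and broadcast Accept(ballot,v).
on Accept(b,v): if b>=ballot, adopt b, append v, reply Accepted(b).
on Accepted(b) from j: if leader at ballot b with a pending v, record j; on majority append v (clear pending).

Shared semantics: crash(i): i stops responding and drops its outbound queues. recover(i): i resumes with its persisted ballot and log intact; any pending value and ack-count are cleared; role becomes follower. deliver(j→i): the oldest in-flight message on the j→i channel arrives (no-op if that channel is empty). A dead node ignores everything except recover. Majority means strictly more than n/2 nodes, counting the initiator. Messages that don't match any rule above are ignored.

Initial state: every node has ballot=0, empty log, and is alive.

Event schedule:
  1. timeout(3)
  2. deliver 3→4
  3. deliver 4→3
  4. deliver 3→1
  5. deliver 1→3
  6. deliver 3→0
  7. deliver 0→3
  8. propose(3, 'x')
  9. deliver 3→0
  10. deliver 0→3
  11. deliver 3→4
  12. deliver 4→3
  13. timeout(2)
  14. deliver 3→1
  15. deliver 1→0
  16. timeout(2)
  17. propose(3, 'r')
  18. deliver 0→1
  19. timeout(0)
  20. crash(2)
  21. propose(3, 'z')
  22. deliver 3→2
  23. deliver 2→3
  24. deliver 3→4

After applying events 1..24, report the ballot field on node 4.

after 1 — timeout(3): n3:cand/b8/[-]
after 2 — deliver 3→4: n4:foll/b8/[-]
after 3 — deliver 4→3: ·
after 4 — deliver 3→1: n1:foll/b8/[-]
after 5 — deliver 1→3: n3:lead/b8/[-]
after 6 — deliver 3→0: n0:foll/b8/[-]
after 7 — deliver 0→3: ·
after 8 — propose(3,'x'): ·
after 9 — deliver 3→0: n0:foll/b8/[x]
after 10 — deliver 0→3: ·
after 11 — deliver 3→4: n4:foll/b8/[x]
after 12 — deliver 4→3: n3:lead/b8/[x]
after 13 — timeout(2): n2:cand/b7/[-]
after 14 — deliver 3→1: n1:foll/b8/[x]
after 15 — deliver 1→0: ·
after 16 — timeout(2): n2:cand/b12/[-]
after 17 — propose(3,'r'): ·
after 18 — deliver 0→1: ·
after 19 — timeout(0): n0:cand/b10/[x]
after 20 — crash(2): n2:✗cand/b12/[-]
after 21 — propose(3,'z'): ·
after 22 — deliver 3→2: ·
after 23 — deliver 2→3: ·
after 24 — deliver 3→4: n4:foll/b8/[x,r]

8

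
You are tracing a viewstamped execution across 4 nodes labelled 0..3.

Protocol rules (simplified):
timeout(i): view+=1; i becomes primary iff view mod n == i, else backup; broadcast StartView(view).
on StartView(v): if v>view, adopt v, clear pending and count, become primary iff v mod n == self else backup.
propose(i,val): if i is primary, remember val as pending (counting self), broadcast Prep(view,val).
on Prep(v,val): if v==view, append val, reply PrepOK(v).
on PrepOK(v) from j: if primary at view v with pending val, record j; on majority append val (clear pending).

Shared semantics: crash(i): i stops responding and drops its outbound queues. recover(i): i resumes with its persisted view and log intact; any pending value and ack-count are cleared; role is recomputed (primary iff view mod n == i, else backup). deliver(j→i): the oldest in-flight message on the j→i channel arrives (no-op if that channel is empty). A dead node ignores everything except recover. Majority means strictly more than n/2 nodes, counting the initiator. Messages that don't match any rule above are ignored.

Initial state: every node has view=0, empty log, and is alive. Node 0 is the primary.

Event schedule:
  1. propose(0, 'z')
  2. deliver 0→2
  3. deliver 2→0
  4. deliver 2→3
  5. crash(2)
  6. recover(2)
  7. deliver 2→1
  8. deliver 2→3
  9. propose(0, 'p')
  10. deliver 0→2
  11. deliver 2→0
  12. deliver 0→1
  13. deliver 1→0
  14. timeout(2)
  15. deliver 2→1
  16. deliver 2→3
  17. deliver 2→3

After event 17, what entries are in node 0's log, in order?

[1] propose(0,'z') → ∅
[2] deliver 0→2 → N2(back v0 [z])
[3] deliver 2→0 → ∅
[4] deliver 2→3 → ∅
[5] crash(2) → N2(✗back v0 [z])
[6] recover(2) → N2(back v0 [z])
[7] deliver 2→1 → ∅
[8] deliver 2→3 → ∅
[9] propose(0,'p') → ∅
[10] deliver 0→2 → N2(back v0 [z,p])
[11] deliver 2→0 → ∅
[12] deliver 0→1 → N1(back v0 [z])
[13] deliver 1→0 → N0(prim v0 [p])
[14] timeout(2) → N2(back v1 [z,p])
[15] deliver 2→1 → N1(prim v1 [z])
[16] deliver 2→3 → N3(back v1 [-])
[17] deliver 2→3 → ∅

p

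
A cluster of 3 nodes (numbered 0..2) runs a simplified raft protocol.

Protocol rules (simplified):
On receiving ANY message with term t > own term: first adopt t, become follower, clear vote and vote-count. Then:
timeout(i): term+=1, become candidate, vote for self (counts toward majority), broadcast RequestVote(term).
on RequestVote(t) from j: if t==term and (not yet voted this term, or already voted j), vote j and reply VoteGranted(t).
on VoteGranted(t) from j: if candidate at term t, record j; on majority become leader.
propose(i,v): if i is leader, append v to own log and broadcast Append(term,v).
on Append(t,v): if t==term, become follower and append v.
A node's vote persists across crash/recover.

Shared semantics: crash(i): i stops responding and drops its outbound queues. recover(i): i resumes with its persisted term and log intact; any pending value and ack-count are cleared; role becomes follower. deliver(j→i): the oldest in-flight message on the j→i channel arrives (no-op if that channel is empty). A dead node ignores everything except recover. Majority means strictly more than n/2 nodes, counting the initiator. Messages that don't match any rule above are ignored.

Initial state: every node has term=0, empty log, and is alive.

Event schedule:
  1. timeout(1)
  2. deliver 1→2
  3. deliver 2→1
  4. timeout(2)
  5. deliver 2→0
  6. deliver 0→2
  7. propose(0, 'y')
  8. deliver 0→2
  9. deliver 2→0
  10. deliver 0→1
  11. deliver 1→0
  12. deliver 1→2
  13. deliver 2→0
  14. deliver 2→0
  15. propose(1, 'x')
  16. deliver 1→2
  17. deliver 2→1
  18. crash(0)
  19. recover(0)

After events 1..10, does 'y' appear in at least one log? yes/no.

e1 timeout(1): 1[cand,t=1,-]
e2 deliver 1→2: 2[foll,t=1,-]
e3 deliver 2→1: 1[lead,t=1,-]
e4 timeout(2): 2[cand,t=2,-]
e5 deliver 2→0: 0[foll,t=2,-]
e6 deliver 0→2: 2[lead,t=2,-]
e7 propose(0,'y'): ·
e8 deliver 0→2: ·
e9 deliver 2→0: ·
e10 deliver 0→1: ·

no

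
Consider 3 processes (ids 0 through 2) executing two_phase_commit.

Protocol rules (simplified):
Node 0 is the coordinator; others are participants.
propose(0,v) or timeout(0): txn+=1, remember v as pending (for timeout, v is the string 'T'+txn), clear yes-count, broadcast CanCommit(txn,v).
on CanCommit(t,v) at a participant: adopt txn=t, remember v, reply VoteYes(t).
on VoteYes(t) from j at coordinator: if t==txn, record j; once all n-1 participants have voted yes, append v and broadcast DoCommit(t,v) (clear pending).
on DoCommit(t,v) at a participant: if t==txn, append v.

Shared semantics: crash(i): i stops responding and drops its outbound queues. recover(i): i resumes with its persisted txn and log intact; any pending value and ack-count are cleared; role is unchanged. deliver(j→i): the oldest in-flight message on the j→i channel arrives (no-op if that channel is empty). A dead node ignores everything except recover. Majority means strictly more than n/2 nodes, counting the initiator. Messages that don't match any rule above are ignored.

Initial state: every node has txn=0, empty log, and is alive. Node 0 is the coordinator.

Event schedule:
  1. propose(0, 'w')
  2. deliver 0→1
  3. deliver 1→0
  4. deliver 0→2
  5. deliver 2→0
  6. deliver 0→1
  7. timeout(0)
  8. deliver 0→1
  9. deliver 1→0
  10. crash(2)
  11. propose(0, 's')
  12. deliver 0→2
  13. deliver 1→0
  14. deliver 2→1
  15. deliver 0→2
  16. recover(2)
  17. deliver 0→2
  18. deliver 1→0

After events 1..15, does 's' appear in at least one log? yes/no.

no

[1] propose(0,'w') → N0(coor t1 [-])
[2] deliver 0→1 → N1(part t1 [-])
[3] deliver 1→0 → ∅
[4] deliver 0→2 → N2(part t1 [-])
[5] deliver 2→0 → N0(coor t1 [w])
[6] deliver 0→1 → N1(part t1 [w])
[7] timeout(0) → N0(coor t2 [w])
[8] deliver 0→1 → N1(part t2 [w])
[9] deliver 1→0 → ∅
[10] crash(2) → N2(✗part t1 [-])
[11] propose(0,'s') → N0(coor t3 [w])
[12] deliver 0→2 → ∅
[13] deliver 1→0 → ∅
[14] deliver 2→1 → ∅
[15] deliver 0→2 → ∅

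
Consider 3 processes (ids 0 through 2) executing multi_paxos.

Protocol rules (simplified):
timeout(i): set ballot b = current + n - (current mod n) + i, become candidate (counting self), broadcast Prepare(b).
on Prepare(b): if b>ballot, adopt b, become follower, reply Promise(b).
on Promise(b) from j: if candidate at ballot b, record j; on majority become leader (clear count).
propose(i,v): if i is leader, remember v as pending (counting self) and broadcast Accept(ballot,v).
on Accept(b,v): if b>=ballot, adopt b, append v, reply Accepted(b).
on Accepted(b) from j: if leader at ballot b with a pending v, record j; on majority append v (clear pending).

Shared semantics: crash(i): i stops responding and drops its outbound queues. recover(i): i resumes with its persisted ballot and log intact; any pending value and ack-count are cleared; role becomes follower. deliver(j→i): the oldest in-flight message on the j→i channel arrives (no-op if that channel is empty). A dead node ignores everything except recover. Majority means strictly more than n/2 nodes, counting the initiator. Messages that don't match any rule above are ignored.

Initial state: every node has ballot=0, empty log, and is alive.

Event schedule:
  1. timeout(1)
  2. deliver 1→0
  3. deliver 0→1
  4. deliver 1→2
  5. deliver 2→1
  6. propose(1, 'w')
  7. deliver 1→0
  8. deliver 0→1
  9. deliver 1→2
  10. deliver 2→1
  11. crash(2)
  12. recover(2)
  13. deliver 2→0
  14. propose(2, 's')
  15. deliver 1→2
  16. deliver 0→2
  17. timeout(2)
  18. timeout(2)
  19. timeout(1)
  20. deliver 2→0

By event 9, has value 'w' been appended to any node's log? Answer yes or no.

step 1 timeout(1): 1={cand,b=4,log=-}
step 2 deliver 1→0: 0={foll,b=4,log=-}
step 3 deliver 0→1: 1={lead,b=4,log=-}
step 4 deliver 1→2: 2={foll,b=4,log=-}
step 5 deliver 2→1: —
step 6 propose(1,'w'): —
step 7 deliver 1→0: 0={foll,b=4,log=w}
step 8 deliver 0→1: 1={lead,b=4,log=w}
step 9 deliver 1→2: 2={foll,b=4,log=w}

yes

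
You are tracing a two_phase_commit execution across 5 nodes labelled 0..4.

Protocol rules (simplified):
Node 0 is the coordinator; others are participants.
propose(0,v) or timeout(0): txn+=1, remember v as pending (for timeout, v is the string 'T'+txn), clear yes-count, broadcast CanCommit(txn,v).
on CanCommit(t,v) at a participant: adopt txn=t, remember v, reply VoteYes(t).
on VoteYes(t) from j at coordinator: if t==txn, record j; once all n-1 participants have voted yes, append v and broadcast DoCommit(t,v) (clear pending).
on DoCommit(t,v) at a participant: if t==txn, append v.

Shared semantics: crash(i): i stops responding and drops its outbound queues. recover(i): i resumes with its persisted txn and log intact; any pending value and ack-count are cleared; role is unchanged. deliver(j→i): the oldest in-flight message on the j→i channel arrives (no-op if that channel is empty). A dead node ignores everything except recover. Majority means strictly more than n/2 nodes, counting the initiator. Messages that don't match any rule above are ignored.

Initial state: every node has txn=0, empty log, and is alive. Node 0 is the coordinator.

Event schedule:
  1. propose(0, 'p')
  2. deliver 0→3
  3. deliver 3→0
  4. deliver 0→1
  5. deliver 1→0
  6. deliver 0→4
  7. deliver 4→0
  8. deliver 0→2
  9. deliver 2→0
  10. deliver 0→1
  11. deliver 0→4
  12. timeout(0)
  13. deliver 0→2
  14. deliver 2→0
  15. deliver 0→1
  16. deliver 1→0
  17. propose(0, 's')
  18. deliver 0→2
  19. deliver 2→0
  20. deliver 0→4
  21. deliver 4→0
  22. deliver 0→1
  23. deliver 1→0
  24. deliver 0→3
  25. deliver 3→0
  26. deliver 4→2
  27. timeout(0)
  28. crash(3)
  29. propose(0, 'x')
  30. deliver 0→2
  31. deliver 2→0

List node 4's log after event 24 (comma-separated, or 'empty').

1. propose(0,'p'):  <0:coor t1 ->
2. deliver 0→3:  <3:part t1 ->
3. deliver 3→0:  nop
4. deliver 0→1:  <1:part t1 ->
5. deliver 1→0:  nop
6. deliver 0→4:  <4:part t1 ->
7. deliver 4→0:  nop
8. deliver 0→2:  <2:part t1 ->
9. deliver 2→0:  <0:coor t1 p>
10. deliver 0→1:  <1:part t1 p>
11. deliver 0→4:  <4:part t1 p>
12. timeout(0):  <0:coor t2 p>
13. deliver 0→2:  <2:part t1 p>
14. deliver 2→0:  nop
15. deliver 0→1:  <1:part t2 p>
16. deliver 1→0:  nop
17. propose(0,'s'):  <0:coor t3 p>
18. deliver 0→2:  <2:part t2 p>
19. deliver 2→0:  nop
20. deliver 0→4:  <4:part t2 p>
21. deliver 4→0:  nop
22. deliver 0→1:  <1:part t3 p>
23. deliver 1→0:  nop
24. deliver 0→3:  <3:part t1 p>

p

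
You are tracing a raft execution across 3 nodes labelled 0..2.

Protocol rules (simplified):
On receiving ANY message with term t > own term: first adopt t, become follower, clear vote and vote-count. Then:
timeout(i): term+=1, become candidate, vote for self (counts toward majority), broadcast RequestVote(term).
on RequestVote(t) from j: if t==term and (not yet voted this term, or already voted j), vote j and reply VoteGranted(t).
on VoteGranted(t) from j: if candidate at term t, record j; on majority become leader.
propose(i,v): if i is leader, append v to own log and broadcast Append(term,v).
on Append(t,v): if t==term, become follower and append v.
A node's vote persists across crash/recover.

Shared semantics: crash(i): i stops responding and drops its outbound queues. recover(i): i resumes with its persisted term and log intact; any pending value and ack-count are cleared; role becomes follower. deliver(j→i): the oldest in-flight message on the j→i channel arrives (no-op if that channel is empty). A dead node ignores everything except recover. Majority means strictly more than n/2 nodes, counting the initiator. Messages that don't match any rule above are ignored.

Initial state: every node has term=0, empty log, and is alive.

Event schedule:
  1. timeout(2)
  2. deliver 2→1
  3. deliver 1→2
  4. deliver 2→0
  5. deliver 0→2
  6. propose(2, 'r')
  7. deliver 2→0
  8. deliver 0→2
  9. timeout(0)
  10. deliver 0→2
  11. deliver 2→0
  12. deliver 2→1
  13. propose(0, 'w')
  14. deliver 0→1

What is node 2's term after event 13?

[1] timeout(2) → N2(cand t1 [-])
[2] deliver 2→1 → N1(foll t1 [-])
[3] deliver 1→2 → N2(lead t1 [-])
[4] deliver 2→0 → N0(foll t1 [-])
[5] deliver 0→2 → ∅
[6] propose(2,'r') → N2(lead t1 [r])
[7] deliver 2→0 → N0(foll t1 [r])
[8] deliver 0→2 → ∅
[9] timeout(0) → N0(cand t2 [r])
[10] deliver 0→2 → N2(foll t2 [r])
[11] deliver 2→0 → N0(lead t2 [r])
[12] deliver 2→1 → N1(foll t1 [r])
[13] propose(0,'w') → N0(lead t2 [r,w])

2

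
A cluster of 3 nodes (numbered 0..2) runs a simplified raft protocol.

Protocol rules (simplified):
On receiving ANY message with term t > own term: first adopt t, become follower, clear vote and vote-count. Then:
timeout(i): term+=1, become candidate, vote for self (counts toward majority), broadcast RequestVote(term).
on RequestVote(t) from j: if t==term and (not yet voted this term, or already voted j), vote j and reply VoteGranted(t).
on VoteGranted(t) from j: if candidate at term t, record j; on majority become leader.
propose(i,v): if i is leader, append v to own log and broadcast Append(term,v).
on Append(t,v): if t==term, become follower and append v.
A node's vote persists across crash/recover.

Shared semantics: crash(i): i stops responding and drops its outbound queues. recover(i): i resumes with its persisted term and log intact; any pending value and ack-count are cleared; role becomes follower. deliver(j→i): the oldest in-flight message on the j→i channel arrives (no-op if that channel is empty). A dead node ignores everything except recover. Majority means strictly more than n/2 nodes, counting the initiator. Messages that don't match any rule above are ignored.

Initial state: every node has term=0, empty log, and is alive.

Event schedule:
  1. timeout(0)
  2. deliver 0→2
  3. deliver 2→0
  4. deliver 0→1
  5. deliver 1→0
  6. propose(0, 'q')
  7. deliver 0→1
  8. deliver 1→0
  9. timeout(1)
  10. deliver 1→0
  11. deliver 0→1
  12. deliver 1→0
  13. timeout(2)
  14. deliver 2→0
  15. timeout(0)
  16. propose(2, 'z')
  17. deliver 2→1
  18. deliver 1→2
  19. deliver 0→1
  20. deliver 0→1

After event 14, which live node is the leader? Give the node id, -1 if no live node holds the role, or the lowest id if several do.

1

[1] timeout(0) → N0(cand t1 [-])
[2] deliver 0→2 → N2(foll t1 [-])
[3] deliver 2→0 → N0(lead t1 [-])
[4] deliver 0→1 → N1(foll t1 [-])
[5] deliver 1→0 → ∅
[6] propose(0,'q') → N0(lead t1 [q])
[7] deliver 0→1 → N1(foll t1 [q])
[8] deliver 1→0 → ∅
[9] timeout(1) → N1(cand t2 [q])
[10] deliver 1→0 → N0(foll t2 [q])
[11] deliver 0→1 → N1(lead t2 [q])
[12] deliver 1→0 → ∅
[13] timeout(2) → N2(cand t2 [-])
[14] deliver 2→0 → ∅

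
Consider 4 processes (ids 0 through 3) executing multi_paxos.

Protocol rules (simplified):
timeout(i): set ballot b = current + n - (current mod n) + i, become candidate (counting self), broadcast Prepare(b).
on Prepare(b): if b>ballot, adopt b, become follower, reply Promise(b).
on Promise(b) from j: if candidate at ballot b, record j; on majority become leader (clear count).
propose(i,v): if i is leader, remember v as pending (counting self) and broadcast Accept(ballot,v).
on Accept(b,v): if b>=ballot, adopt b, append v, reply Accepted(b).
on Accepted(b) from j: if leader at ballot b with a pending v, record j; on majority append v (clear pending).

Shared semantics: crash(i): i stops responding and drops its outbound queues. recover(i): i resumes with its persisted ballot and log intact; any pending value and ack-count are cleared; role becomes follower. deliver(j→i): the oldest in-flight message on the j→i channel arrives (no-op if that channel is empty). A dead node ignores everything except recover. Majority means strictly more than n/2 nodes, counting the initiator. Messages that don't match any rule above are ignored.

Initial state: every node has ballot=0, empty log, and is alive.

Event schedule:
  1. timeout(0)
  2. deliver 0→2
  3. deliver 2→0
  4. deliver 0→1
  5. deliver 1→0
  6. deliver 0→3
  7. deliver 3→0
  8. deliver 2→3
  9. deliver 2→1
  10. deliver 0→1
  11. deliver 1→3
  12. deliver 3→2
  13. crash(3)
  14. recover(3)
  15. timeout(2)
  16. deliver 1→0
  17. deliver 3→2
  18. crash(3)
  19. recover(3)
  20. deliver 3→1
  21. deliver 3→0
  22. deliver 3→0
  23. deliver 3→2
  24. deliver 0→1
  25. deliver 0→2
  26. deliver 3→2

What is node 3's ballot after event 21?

e1 timeout(0): 0[cand,b=4,-]
e2 deliver 0→2: 2[foll,b=4,-]
e3 deliver 2→0: ·
e4 deliver 0→1: 1[foll,b=4,-]
e5 deliver 1→0: 0[lead,b=4,-]
e6 deliver 0→3: 3[foll,b=4,-]
e7 deliver 3→0: ·
e8 deliver 2→3: ·
e9 deliver 2→1: ·
e10 deliver 0→1: ·
e11 deliver 1→3: ·
e12 deliver 3→2: ·
e13 crash(3): 3[✗foll,b=4,-]
e14 recover(3): 3[foll,b=4,-]
e15 timeout(2): 2[cand,b=10,-]
e16 deliver 1→0: ·
e17 deliver 3→2: ·
e18 crash(3): 3[✗foll,b=4,-]
e19 recover(3): 3[foll,b=4,-]
e20 deliver 3→1: ·
e21 deliver 3→0: ·

4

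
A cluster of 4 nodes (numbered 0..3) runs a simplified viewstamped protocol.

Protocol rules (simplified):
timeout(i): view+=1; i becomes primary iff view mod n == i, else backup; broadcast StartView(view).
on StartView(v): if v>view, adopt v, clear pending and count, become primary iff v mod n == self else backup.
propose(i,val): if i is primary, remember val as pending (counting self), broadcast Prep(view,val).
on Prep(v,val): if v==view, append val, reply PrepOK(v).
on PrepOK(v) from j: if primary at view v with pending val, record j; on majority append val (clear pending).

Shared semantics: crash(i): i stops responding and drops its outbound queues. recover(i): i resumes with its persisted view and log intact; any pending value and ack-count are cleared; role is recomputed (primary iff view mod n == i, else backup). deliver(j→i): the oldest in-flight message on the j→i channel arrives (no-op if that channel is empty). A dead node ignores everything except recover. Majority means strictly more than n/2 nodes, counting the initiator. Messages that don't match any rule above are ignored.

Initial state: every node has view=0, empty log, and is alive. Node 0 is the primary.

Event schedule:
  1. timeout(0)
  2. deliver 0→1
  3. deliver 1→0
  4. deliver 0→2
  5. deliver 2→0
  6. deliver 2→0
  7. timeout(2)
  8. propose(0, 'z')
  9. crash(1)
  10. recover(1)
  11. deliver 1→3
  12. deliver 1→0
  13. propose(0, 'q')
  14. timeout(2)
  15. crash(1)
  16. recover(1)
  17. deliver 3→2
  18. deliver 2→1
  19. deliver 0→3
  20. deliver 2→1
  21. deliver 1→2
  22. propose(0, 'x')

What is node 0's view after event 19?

1

after 1 — timeout(0): n0:back/v1/[-]
after 2 — deliver 0→1: n1:prim/v1/[-]
after 3 — deliver 1→0: ·
after 4 — deliver 0→2: n2:back/v1/[-]
after 5 — deliver 2→0: ·
after 6 — deliver 2→0: ·
after 7 — timeout(2): n2:prim/v2/[-]
after 8 — propose(0,'z'): ·
after 9 — crash(1): n1:✗prim/v1/[-]
after 10 — recover(1): n1:prim/v1/[-]
after 11 — deliver 1→3: ·
after 12 — deliver 1→0: ·
after 13 — propose(0,'q'): ·
after 14 — timeout(2): n2:back/v3/[-]
after 15 — crash(1): n1:✗prim/v1/[-]
after 16 — recover(1): n1:prim/v1/[-]
after 17 — deliver 3→2: ·
after 18 — deliver 2→1: n1:back/v2/[-]
after 19 — deliver 0→3: n3:back/v1/[-]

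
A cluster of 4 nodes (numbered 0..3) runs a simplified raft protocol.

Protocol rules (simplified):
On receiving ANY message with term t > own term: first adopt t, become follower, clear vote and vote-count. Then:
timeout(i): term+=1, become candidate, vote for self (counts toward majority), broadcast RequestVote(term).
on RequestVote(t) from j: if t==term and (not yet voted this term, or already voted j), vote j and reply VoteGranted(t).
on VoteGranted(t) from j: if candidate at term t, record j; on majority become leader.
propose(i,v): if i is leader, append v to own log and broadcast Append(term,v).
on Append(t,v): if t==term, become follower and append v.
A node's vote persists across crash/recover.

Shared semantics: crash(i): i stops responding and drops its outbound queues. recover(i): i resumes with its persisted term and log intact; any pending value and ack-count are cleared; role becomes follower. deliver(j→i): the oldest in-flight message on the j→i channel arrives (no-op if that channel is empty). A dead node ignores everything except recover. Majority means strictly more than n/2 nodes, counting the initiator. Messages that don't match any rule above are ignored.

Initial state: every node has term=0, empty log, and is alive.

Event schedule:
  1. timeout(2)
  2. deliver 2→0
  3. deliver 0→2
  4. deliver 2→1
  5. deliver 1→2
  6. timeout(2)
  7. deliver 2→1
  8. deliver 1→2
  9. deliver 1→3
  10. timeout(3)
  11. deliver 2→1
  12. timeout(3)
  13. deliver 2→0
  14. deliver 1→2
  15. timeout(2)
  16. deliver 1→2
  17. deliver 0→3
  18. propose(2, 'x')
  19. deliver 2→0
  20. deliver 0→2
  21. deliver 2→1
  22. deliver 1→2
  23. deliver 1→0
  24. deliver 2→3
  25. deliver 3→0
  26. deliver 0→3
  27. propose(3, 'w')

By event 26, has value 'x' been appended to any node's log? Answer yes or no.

step 1 timeout(2): 2={cand,t=1,log=-}
step 2 deliver 2→0: 0={foll,t=1,log=-}
step 3 deliver 0→2: —
step 4 deliver 2→1: 1={foll,t=1,log=-}
step 5 deliver 1→2: 2={lead,t=1,log=-}
step 6 timeout(2): 2={cand,t=2,log=-}
step 7 deliver 2→1: 1={foll,t=2,log=-}
step 8 deliver 1→2: —
step 9 deliver 1→3: —
step 10 timeout(3): 3={cand,t=1,log=-}
step 11 deliver 2→1: —
step 12 timeout(3): 3={cand,t=2,log=-}
step 13 deliver 2→0: 0={foll,t=2,log=-}
step 14 deliver 1→2: —
step 15 timeout(2): 2={cand,t=3,log=-}
step 16 deliver 1→2: —
step 17 deliver 0→3: —
step 18 propose(2,'x'): —
step 19 deliver 2→0: 0={foll,t=3,log=-}
step 20 deliver 0→2: —
step 21 deliver 2→1: 1={foll,t=3,log=-}
step 22 deliver 1→2: —
step 23 deliver 1→0: —
step 24 deliver 2→3: —
step 25 deliver 3→0: —
step 26 deliver 0→3: —

no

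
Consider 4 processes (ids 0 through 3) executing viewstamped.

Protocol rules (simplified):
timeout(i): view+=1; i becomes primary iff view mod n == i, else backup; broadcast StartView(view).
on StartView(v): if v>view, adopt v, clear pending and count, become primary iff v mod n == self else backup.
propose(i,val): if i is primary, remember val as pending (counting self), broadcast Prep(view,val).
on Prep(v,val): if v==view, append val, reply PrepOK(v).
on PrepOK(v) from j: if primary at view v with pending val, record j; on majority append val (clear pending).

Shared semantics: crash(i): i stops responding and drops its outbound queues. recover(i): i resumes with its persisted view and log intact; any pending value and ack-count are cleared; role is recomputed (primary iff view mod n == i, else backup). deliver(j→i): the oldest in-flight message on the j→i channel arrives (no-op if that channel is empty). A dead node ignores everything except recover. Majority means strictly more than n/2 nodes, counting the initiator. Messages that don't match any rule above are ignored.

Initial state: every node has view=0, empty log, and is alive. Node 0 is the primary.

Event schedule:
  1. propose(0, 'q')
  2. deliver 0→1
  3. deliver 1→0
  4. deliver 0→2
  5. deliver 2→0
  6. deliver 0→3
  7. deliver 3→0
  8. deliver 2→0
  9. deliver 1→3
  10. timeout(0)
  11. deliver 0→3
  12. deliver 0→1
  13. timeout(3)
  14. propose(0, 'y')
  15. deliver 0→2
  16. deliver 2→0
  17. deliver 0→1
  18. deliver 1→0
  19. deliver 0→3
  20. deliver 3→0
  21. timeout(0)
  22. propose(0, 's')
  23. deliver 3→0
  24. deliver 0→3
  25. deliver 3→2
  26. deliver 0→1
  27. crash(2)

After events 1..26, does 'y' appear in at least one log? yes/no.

step 1 propose(0,'q'): —
step 2 deliver 0→1: 1={back,v=0,log=q}
step 3 deliver 1→0: —
step 4 deliver 0→2: 2={back,v=0,log=q}
step 5 deliver 2→0: 0={prim,v=0,log=q}
step 6 deliver 0→3: 3={back,v=0,log=q}
step 7 deliver 3→0: —
step 8 deliver 2→0: —
step 9 deliver 1→3: —
step 10 timeout(0): 0={back,v=1,log=q}
step 11 deliver 0→3: 3={back,v=1,log=q}
step 12 deliver 0→1: 1={prim,v=1,log=q}
step 13 timeout(3): 3={back,v=2,log=q}
step 14 propose(0,'y'): —
step 15 deliver 0→2: 2={back,v=1,log=q}
step 16 deliver 2→0: —
step 17 deliver 0→1: —
step 18 deliver 1→0: —
step 19 deliver 0→3: —
step 20 deliver 3→0: 0={back,v=2,log=q}
step 21 timeout(0): 0={back,v=3,log=q}
step 22 propose(0,'s'): —
step 23 deliver 3→0: —
step 24 deliver 0→3: 3={prim,v=3,log=q}
step 25 deliver 3→2: 2={prim,v=2,log=q}
step 26 deliver 0→1: 1={back,v=3,log=q}

no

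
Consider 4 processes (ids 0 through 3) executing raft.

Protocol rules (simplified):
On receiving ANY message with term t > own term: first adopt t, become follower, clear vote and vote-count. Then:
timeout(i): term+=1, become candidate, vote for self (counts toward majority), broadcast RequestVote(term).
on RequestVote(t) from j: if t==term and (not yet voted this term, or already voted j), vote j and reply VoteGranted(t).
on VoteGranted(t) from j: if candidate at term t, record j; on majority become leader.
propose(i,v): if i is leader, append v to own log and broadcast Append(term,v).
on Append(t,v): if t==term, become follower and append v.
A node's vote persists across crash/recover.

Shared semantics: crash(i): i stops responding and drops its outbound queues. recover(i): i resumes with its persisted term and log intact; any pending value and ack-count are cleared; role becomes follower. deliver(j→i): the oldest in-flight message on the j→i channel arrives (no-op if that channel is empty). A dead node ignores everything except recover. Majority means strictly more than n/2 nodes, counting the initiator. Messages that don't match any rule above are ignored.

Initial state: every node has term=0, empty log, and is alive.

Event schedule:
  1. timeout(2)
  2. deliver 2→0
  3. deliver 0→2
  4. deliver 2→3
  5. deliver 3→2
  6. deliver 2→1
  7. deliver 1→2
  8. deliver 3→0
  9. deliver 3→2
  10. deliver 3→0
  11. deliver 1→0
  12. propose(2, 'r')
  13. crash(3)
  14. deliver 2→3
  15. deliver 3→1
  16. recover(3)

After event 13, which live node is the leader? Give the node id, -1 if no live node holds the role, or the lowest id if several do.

2

e1 timeout(2): 2[cand,t=1,-]
e2 deliver 2→0: 0[foll,t=1,-]
e3 deliver 0→2: ·
e4 deliver 2→3: 3[foll,t=1,-]
e5 deliver 3→2: 2[lead,t=1,-]
e6 deliver 2→1: 1[foll,t=1,-]
e7 deliver 1→2: ·
e8 deliver 3→0: ·
e9 deliver 3→2: ·
e10 deliver 3→0: ·
e11 deliver 1→0: ·
e12 propose(2,'r'): 2[lead,t=1,r]
e13 crash(3): 3[✗foll,t=1,-]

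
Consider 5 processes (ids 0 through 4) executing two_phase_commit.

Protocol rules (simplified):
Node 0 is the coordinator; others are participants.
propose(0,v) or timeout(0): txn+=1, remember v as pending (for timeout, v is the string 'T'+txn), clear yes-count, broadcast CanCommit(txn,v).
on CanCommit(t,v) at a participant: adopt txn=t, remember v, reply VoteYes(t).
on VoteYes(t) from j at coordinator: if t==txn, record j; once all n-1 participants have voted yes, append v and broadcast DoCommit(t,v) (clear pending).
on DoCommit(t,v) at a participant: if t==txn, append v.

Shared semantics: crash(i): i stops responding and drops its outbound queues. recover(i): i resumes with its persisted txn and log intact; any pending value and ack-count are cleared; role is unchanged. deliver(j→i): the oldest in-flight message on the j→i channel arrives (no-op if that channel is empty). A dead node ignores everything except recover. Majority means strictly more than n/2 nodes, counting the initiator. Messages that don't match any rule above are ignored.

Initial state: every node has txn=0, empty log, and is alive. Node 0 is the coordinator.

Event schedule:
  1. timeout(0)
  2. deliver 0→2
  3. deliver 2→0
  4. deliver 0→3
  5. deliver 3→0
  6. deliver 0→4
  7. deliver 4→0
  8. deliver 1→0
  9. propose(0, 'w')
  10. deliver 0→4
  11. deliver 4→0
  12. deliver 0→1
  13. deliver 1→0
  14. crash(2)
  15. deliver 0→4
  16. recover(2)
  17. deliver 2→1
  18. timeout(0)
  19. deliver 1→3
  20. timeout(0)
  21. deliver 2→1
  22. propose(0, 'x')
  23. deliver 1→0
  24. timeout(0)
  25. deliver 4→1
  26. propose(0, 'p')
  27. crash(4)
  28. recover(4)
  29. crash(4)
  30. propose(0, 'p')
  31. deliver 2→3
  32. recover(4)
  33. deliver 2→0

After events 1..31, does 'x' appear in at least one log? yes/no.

no

[1] timeout(0) → N0(coor t1 [-])
[2] deliver 0→2 → N2(part t1 [-])
[3] deliver 2→0 → ∅
[4] deliver 0→3 → N3(part t1 [-])
[5] deliver 3→0 → ∅
[6] deliver 0→4 → N4(part t1 [-])
[7] deliver 4→0 → ∅
[8] deliver 1→0 → ∅
[9] propose(0,'w') → N0(coor t2 [-])
[10] deliver 0→4 → N4(part t2 [-])
[11] deliver 4→0 → ∅
[12] deliver 0→1 → N1(part t1 [-])
[13] deliver 1→0 → ∅
[14] crash(2) → N2(✗part t1 [-])
[15] deliver 0→4 → ∅
[16] recover(2) → N2(part t1 [-])
[17] deliver 2→1 → ∅
[18] timeout(0) → N0(coor t3 [-])
[19] deliver 1→3 → ∅
[20] timeout(0) → N0(coor t4 [-])
[21] deliver 2→1 → ∅
[22] propose(0,'x') → N0(coor t5 [-])
[23] deliver 1→0 → ∅
[24] timeout(0) → N0(coor t6 [-])
[25] deliver 4→1 → ∅
[26] propose(0,'p') → N0(coor t7 [-])
[27] crash(4) → N4(✗part t2 [-])
[28] recover(4) → N4(part t2 [-])
[29] crash(4) → N4(✗part t2 [-])
[30] propose(0,'p') → N0(coor t8 [-])
[31] deliver 2→3 → ∅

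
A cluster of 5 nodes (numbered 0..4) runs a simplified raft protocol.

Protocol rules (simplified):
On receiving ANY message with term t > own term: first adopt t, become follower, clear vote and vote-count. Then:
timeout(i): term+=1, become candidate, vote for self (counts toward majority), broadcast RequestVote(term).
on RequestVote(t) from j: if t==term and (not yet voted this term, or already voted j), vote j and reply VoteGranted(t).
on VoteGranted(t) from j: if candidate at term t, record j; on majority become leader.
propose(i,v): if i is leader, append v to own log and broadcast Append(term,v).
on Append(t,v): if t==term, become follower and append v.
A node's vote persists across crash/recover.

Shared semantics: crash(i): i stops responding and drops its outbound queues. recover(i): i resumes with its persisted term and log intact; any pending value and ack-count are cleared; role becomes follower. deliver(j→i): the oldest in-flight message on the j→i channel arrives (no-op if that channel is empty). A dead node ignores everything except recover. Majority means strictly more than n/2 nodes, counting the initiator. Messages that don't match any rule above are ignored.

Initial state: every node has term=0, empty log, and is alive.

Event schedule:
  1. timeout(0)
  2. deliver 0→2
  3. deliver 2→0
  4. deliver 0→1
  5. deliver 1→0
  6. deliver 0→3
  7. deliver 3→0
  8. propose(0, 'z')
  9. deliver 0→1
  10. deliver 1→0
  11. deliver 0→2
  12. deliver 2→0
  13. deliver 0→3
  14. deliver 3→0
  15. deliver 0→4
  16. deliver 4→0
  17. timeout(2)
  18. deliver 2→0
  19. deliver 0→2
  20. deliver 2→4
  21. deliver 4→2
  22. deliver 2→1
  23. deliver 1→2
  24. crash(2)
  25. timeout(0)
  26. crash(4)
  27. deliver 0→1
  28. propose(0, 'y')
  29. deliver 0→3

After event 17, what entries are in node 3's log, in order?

after 1 — timeout(0): n0:cand/t1/[-]
after 2 — deliver 0→2: n2:foll/t1/[-]
after 3 — deliver 2→0: ·
after 4 — deliver 0→1: n1:foll/t1/[-]
after 5 — deliver 1→0: n0:lead/t1/[-]
after 6 — deliver 0→3: n3:foll/t1/[-]
after 7 — deliver 3→0: ·
after 8 — propose(0,'z'): n0:lead/t1/[z]
after 9 — deliver 0→1: n1:foll/t1/[z]
after 10 — deliver 1→0: ·
after 11 — deliver 0→2: n2:foll/t1/[z]
after 12 — deliver 2→0: ·
after 13 — deliver 0→3: n3:foll/t1/[z]
after 14 — deliver 3→0: ·
after 15 — deliver 0→4: n4:foll/t1/[-]
after 16 — deliver 4→0: ·
after 17 — timeout(2): n2:cand/t2/[z]

z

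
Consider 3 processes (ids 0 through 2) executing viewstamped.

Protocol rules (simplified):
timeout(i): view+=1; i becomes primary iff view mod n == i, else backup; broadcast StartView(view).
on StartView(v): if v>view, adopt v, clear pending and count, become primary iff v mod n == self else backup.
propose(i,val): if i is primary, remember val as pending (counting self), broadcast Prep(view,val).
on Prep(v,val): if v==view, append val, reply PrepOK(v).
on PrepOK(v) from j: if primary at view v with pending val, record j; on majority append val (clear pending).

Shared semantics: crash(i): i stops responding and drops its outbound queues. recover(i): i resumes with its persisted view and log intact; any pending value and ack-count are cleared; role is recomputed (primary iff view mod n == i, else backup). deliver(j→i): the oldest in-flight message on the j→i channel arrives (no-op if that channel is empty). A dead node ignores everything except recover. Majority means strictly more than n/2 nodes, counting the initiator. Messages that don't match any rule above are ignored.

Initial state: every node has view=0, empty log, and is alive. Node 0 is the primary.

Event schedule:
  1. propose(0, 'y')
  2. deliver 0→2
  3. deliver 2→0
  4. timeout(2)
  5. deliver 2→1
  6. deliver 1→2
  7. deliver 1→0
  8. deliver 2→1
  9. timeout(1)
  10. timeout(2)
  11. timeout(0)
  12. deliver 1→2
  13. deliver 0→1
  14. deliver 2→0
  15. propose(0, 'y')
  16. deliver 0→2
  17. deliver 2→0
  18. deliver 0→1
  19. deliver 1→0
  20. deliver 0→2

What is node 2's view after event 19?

1. propose(0,'y'):  nop
2. deliver 0→2:  <2:back v0 y>
3. deliver 2→0:  <0:prim v0 y>
4. timeout(2):  <2:back v1 y>
5. deliver 2→1:  <1:prim v1 ->
6. deliver 1→2:  nop
7. deliver 1→0:  nop
8. deliver 2→1:  nop
9. timeout(1):  <1:back v2 ->
10. timeout(2):  <2:prim v2 y>
11. timeout(0):  <0:back v1 y>
12. deliver 1→2:  nop
13. deliver 0→1:  nop
14. deliver 2→0:  nop
15. propose(0,'y'):  nop
16. deliver 0→2:  nop
17. deliver 2→0:  <0:back v2 y>
18. deliver 0→1:  nop
19. deliver 1→0:  nop

2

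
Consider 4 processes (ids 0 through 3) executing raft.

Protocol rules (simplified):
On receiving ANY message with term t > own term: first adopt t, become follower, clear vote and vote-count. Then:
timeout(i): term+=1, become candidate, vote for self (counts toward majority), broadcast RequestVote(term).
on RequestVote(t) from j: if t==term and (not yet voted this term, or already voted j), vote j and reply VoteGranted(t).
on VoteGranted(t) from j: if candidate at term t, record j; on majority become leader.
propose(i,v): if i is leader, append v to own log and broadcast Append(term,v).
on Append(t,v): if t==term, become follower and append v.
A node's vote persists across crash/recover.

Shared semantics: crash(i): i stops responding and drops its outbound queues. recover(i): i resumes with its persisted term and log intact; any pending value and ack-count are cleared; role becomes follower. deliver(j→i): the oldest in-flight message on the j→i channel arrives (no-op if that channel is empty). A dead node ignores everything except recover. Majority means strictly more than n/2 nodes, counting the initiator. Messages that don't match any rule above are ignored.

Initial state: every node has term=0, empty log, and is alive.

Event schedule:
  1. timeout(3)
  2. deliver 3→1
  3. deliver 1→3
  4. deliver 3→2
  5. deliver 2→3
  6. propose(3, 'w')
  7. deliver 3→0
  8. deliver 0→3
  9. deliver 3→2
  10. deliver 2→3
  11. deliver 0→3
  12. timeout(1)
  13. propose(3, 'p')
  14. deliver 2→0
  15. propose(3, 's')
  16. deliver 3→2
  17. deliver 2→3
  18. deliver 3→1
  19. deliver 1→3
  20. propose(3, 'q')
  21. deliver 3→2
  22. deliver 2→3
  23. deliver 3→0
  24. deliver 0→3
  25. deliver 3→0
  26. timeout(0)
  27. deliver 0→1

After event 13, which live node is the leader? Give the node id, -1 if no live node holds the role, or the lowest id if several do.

e1 timeout(3): 3[cand,t=1,-]
e2 deliver 3→1: 1[foll,t=1,-]
e3 deliver 1→3: ·
e4 deliver 3→2: 2[foll,t=1,-]
e5 deliver 2→3: 3[lead,t=1,-]
e6 propose(3,'w'): 3[lead,t=1,w]
e7 deliver 3→0: 0[foll,t=1,-]
e8 deliver 0→3: ·
e9 deliver 3→2: 2[foll,t=1,w]
e10 deliver 2→3: ·
e11 deliver 0→3: ·
e12 timeout(1): 1[cand,t=2,-]
e13 propose(3,'p'): 3[lead,t=1,w,p]

3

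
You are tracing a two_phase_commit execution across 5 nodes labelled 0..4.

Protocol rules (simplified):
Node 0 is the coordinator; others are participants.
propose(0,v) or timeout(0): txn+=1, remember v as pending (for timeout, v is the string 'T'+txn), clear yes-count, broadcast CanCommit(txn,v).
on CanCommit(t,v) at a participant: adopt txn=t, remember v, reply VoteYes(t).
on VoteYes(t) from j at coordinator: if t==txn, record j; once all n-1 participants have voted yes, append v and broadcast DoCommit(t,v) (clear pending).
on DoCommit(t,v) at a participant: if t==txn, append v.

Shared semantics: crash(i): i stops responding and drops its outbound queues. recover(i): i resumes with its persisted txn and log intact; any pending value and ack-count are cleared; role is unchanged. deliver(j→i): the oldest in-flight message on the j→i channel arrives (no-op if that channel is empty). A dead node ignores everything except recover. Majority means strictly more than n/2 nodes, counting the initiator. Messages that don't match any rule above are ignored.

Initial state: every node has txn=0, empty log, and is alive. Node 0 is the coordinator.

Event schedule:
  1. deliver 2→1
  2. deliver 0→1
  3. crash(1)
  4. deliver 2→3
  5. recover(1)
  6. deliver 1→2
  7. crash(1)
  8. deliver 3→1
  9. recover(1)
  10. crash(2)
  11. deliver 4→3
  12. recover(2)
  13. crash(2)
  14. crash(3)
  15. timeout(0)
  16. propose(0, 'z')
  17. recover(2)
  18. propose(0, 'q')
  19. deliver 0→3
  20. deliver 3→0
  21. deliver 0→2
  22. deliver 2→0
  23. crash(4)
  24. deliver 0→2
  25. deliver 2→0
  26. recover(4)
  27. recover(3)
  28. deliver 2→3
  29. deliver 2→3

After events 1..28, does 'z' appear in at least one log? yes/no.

no

e1 deliver 2→1: ·
e2 deliver 0→1: ·
e3 crash(1): 1[✗part,t=0,-]
e4 deliver 2→3: ·
e5 recover(1): 1[part,t=0,-]
e6 deliver 1→2: ·
e7 crash(1): 1[✗part,t=0,-]
e8 deliver 3→1: ·
e9 recover(1): 1[part,t=0,-]
e10 crash(2): 2[✗part,t=0,-]
e11 deliver 4→3: ·
e12 recover(2): 2[part,t=0,-]
e13 crash(2): 2[✗part,t=0,-]
e14 crash(3): 3[✗part,t=0,-]
e15 timeout(0): 0[coor,t=1,-]
e16 propose(0,'z'): 0[coor,t=2,-]
e17 recover(2): 2[part,t=0,-]
e18 propose(0,'q'): 0[coor,t=3,-]
e19 deliver 0→3: ·
e20 deliver 3→0: ·
e21 deliver 0→2: 2[part,t=1,-]
e22 deliver 2→0: ·
e23 crash(4): 4[✗part,t=0,-]
e24 deliver 0→2: 2[part,t=2,-]
e25 deliver 2→0: ·
e26 recover(4): 4[part,t=0,-]
e27 recover(3): 3[part,t=0,-]
e28 deliver 2→3: ·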